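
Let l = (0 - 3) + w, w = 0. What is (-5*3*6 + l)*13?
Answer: -1209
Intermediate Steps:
l = -3 (l = (0 - 3) + 0 = -3 + 0 = -3)
(-5*3*6 + l)*13 = (-5*3*6 - 3)*13 = (-15*6 - 3)*13 = (-90 - 3)*13 = -93*13 = -1209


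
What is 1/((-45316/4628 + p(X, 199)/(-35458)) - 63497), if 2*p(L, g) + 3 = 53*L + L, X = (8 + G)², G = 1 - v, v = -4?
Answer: -82049812/5210730875239 ≈ -1.5746e-5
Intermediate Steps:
G = 5 (G = 1 - 1*(-4) = 1 + 4 = 5)
X = 169 (X = (8 + 5)² = 13² = 169)
p(L, g) = -3/2 + 27*L (p(L, g) = -3/2 + (53*L + L)/2 = -3/2 + (54*L)/2 = -3/2 + 27*L)
1/((-45316/4628 + p(X, 199)/(-35458)) - 63497) = 1/((-45316/4628 + (-3/2 + 27*169)/(-35458)) - 63497) = 1/((-45316*1/4628 + (-3/2 + 4563)*(-1/35458)) - 63497) = 1/((-11329/1157 + (9123/2)*(-1/35458)) - 63497) = 1/((-11329/1157 - 9123/70916) - 63497) = 1/(-813962675/82049812 - 63497) = 1/(-5210730875239/82049812) = -82049812/5210730875239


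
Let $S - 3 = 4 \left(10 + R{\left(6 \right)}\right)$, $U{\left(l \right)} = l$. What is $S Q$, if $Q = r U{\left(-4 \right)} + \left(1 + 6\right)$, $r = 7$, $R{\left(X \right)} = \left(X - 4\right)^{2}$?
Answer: $-1239$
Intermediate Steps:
$R{\left(X \right)} = \left(-4 + X\right)^{2}$
$S = 59$ ($S = 3 + 4 \left(10 + \left(-4 + 6\right)^{2}\right) = 3 + 4 \left(10 + 2^{2}\right) = 3 + 4 \left(10 + 4\right) = 3 + 4 \cdot 14 = 3 + 56 = 59$)
$Q = -21$ ($Q = 7 \left(-4\right) + \left(1 + 6\right) = -28 + 7 = -21$)
$S Q = 59 \left(-21\right) = -1239$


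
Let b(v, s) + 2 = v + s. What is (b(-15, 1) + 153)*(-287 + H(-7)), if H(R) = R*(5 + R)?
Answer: -37401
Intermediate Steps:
b(v, s) = -2 + s + v (b(v, s) = -2 + (v + s) = -2 + (s + v) = -2 + s + v)
(b(-15, 1) + 153)*(-287 + H(-7)) = ((-2 + 1 - 15) + 153)*(-287 - 7*(5 - 7)) = (-16 + 153)*(-287 - 7*(-2)) = 137*(-287 + 14) = 137*(-273) = -37401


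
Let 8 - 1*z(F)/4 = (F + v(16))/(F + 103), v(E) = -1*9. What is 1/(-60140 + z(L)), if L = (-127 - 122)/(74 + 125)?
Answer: -2531/152132328 ≈ -1.6637e-5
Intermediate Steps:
L = -249/199 ≈ -1.2513
v(E) = -9
z(F) = 32 - 4*(-9 + F)/(103 + F) (z(F) = 32 - 4*(F - 9)/(F + 103) = 32 - 4*(-9 + F)/(103 + F))
1/(-60140 + z(L)) = 1/(-60140 + 28*(119 - 249/199)/(103 - 249/199)) = 1/(-60140 + 28*(23432/199)/(20248/199)) = 1/(-60140 + 28*(199/20248)*(23432/199)) = 1/(-60140 + 82012/2531) = 1/(-152132328/2531) = -2531/152132328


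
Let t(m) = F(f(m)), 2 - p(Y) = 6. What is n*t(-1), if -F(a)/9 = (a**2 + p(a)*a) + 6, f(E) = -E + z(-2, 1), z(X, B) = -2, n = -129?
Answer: 12771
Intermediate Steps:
p(Y) = -4 (p(Y) = 2 - 1*6 = 2 - 6 = -4)
f(E) = -2 - E (f(E) = -E - 2 = -2 - E)
F(a) = -54 - 9*a**2 + 36*a (F(a) = -9*((a**2 - 4*a) + 6) = -9*(6 + a**2 - 4*a) = -54 - 9*a**2 + 36*a)
t(m) = -126 - 36*m - 9*(-2 - m)**2 (t(m) = -54 - 9*(-2 - m)**2 + 36*(-2 - m) = -54 - 9*(-2 - m)**2 + (-72 - 36*m) = -126 - 36*m - 9*(-2 - m)**2)
n*t(-1) = -129*(-162 - 72*(-1) - 9*(-1)**2) = -129*(-162 + 72 - 9*1) = -129*(-162 + 72 - 9) = -129*(-99) = 12771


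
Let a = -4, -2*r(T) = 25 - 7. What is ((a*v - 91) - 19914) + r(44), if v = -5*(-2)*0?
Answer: -20014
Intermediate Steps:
r(T) = -9 (r(T) = -(25 - 7)/2 = -½*18 = -9)
v = 0 (v = 10*0 = 0)
((a*v - 91) - 19914) + r(44) = ((-4*0 - 91) - 19914) - 9 = ((0 - 91) - 19914) - 9 = (-91 - 19914) - 9 = -20005 - 9 = -20014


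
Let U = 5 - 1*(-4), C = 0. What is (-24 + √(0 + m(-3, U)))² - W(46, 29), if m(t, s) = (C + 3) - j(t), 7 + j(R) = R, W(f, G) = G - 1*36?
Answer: 596 - 48*√13 ≈ 422.93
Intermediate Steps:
W(f, G) = -36 + G (W(f, G) = G - 36 = -36 + G)
j(R) = -7 + R
U = 9 (U = 5 + 4 = 9)
m(t, s) = 10 - t (m(t, s) = (0 + 3) - (-7 + t) = 3 + (7 - t) = 10 - t)
(-24 + √(0 + m(-3, U)))² - W(46, 29) = (-24 + √(0 + (10 - 1*(-3))))² - (-36 + 29) = (-24 + √(0 + (10 + 3)))² - 1*(-7) = (-24 + √(0 + 13))² + 7 = (-24 + √13)² + 7 = 7 + (-24 + √13)²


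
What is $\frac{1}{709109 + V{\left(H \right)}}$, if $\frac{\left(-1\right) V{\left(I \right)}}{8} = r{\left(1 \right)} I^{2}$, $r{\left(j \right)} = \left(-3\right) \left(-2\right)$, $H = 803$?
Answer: $- \frac{1}{30241723} \approx -3.3067 \cdot 10^{-8}$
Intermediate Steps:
$r{\left(j \right)} = 6$
$V{\left(I \right)} = - 48 I^{2}$ ($V{\left(I \right)} = - 8 \cdot 6 I^{2} = - 48 I^{2}$)
$\frac{1}{709109 + V{\left(H \right)}} = \frac{1}{709109 - 48 \cdot 803^{2}} = \frac{1}{709109 - 30950832} = \frac{1}{-30241723} = - \frac{1}{30241723}$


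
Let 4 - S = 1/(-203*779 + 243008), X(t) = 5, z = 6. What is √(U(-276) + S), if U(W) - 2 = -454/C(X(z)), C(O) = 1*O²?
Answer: I*√2189740460639/424355 ≈ 3.4871*I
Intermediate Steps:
C(O) = O²
U(W) = -404/25 (U(W) = 2 - 454/(5²) = 2 - 454/25 = -404/25)
S = 339483/84871 (S = 4 - 1/(-203*779 + 243008) = 4 - 1/(-158137 + 243008) = 4 - 1/84871 = 339483/84871 ≈ 4.0000)
√(U(-276) + S) = √(-404/25 + 339483/84871) = √(-25800809/2121775) = I*√2189740460639/424355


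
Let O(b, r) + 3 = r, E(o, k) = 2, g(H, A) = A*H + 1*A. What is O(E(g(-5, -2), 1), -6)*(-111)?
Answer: 999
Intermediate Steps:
g(H, A) = A + A*H (g(H, A) = A*H + A = A + A*H)
O(b, r) = -3 + r
O(E(g(-5, -2), 1), -6)*(-111) = (-3 - 6)*(-111) = -9*(-111) = 999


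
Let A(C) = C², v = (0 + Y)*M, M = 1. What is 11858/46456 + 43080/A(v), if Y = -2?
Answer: 250171489/23228 ≈ 10770.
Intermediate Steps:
v = -2 (v = (0 - 2)*1 = -2*1 = -2)
11858/46456 + 43080/A(v) = 11858/46456 + 43080/((-2)²) = 11858*(1/46456) + 43080/4 = 5929/23228 + 43080*(¼) = 5929/23228 + 10770 = 250171489/23228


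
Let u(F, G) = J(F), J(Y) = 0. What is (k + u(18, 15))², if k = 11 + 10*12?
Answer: 17161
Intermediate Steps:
u(F, G) = 0
k = 131 (k = 11 + 120 = 131)
(k + u(18, 15))² = (131 + 0)² = 131² = 17161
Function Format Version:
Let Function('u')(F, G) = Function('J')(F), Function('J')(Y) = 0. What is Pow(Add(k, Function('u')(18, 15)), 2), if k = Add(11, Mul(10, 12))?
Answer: 17161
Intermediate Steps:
Function('u')(F, G) = 0
k = 131 (k = Add(11, 120) = 131)
Pow(Add(k, Function('u')(18, 15)), 2) = Pow(Add(131, 0), 2) = Pow(131, 2) = 17161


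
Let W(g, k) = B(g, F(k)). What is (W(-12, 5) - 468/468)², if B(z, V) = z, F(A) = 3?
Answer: 169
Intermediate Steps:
W(g, k) = g
(W(-12, 5) - 468/468)² = (-12 - 468/468)² = (-12 - 468*1/468)² = (-12 - 1)² = (-13)² = 169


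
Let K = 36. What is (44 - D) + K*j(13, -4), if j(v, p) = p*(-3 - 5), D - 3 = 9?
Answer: 1184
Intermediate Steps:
D = 12 (D = 3 + 9 = 12)
j(v, p) = -8*p (j(v, p) = p*(-8) = -8*p)
(44 - D) + K*j(13, -4) = (44 - 1*12) + 36*(-8*(-4)) = (44 - 12) + 36*32 = 32 + 1152 = 1184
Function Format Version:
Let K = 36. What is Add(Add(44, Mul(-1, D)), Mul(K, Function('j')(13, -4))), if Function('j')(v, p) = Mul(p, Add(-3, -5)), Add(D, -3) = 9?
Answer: 1184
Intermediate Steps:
D = 12 (D = Add(3, 9) = 12)
Function('j')(v, p) = Mul(-8, p) (Function('j')(v, p) = Mul(p, -8) = Mul(-8, p))
Add(Add(44, Mul(-1, D)), Mul(K, Function('j')(13, -4))) = Add(Add(44, Mul(-1, 12)), Mul(36, Mul(-8, -4))) = Add(Add(44, -12), Mul(36, 32)) = Add(32, 1152) = 1184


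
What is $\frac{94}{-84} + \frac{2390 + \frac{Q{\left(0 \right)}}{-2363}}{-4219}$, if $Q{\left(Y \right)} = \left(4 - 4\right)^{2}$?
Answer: $- \frac{298673}{177198} \approx -1.6855$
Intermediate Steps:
$Q{\left(Y \right)} = 0$ ($Q{\left(Y \right)} = 0^{2} = 0$)
$\frac{94}{-84} + \frac{2390 + \frac{Q{\left(0 \right)}}{-2363}}{-4219} = \frac{94}{-84} + \frac{2390 + \frac{0}{-2363}}{-4219} = 94 \left(- \frac{1}{84}\right) + \left(2390 + 0 \left(- \frac{1}{2363}\right)\right) \left(- \frac{1}{4219}\right) = - \frac{47}{42} + \left(2390 + 0\right) \left(- \frac{1}{4219}\right) = - \frac{47}{42} + 2390 \left(- \frac{1}{4219}\right) = - \frac{47}{42} - \frac{2390}{4219} = - \frac{298673}{177198}$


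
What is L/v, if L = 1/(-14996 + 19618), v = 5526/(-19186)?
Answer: -9593/12770586 ≈ -0.00075118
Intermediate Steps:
v = -2763/9593 (v = 5526*(-1/19186) = -2763/9593 ≈ -0.28802)
L = 1/4622 ≈ 0.00021636
L/v = 1/(4622*(-2763/9593)) = (1/4622)*(-9593/2763) = -9593/12770586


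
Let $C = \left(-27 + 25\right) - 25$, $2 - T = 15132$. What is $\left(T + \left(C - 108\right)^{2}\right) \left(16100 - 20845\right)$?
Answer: $-14685775$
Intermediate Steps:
$T = -15130$ ($T = 2 - 15132 = -15130$)
$C = -27$ ($C = -2 - 25 = -27$)
$\left(T + \left(C - 108\right)^{2}\right) \left(16100 - 20845\right) = \left(-15130 + \left(-27 - 108\right)^{2}\right) \left(16100 - 20845\right) = \left(-15130 + \left(-135\right)^{2}\right) \left(-4745\right) = \left(-15130 + 18225\right) \left(-4745\right) = 3095 \left(-4745\right) = -14685775$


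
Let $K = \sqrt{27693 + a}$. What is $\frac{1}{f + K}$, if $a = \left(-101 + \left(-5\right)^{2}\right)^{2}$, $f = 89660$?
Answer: $\frac{89660}{8038882131} - \frac{\sqrt{33469}}{8038882131} \approx 1.1131 \cdot 10^{-5}$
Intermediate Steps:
$a = 5776$ ($a = \left(-101 + 25\right)^{2} = \left(-76\right)^{2} = 5776$)
$K = \sqrt{33469}$ ($K = \sqrt{27693 + 5776} = \sqrt{33469} \approx 182.95$)
$\frac{1}{f + K} = \frac{1}{89660 + \sqrt{33469}}$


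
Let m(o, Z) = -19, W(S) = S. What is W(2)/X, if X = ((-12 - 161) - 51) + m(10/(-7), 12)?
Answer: -2/243 ≈ -0.0082304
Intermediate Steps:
X = -243 (X = ((-12 - 161) - 51) - 19 = (-173 - 51) - 19 = -224 - 19 = -243)
W(2)/X = 2/(-243) = 2*(-1/243) = -2/243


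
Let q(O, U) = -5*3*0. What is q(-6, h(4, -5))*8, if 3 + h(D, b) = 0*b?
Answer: 0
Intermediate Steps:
h(D, b) = -3 (h(D, b) = -3 + 0*b = -3 + 0 = -3)
q(O, U) = 0 (q(O, U) = -15*0 = 0)
q(-6, h(4, -5))*8 = 0*8 = 0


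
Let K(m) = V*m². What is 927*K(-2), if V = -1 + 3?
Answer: 7416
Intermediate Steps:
V = 2
K(m) = 2*m²
927*K(-2) = 927*(2*(-2)²) = 927*(2*4) = 927*8 = 7416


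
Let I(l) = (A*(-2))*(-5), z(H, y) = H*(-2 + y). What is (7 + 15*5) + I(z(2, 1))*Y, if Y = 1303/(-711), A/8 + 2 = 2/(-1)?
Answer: 475262/711 ≈ 668.44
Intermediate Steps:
A = -32 (A = -16 + 8*(2/(-1)) = -16 + 8*(2*(-1)) = -16 + 8*(-2) = -16 - 16 = -32)
Y = -1303/711 (Y = 1303*(-1/711) = -1303/711 ≈ -1.8326)
I(l) = -320 (I(l) = -32*(-2)*(-5) = 64*(-5) = -320)
(7 + 15*5) + I(z(2, 1))*Y = (7 + 15*5) - 320*(-1303/711) = (7 + 75) + 416960/711 = 82 + 416960/711 = 475262/711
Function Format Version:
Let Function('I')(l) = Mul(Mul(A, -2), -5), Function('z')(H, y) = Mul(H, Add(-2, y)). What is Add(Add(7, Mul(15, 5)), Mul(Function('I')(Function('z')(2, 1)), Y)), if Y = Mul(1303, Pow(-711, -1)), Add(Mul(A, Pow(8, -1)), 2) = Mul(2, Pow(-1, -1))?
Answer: Rational(475262, 711) ≈ 668.44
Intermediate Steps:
A = -32 (A = Add(-16, Mul(8, Mul(2, Pow(-1, -1)))) = Add(-16, Mul(8, Mul(2, -1))) = Add(-16, Mul(8, -2)) = Add(-16, -16) = -32)
Y = Rational(-1303, 711) (Y = Mul(1303, Rational(-1, 711)) = Rational(-1303, 711) ≈ -1.8326)
Function('I')(l) = -320 (Function('I')(l) = Mul(Mul(-32, -2), -5) = Mul(64, -5) = -320)
Add(Add(7, Mul(15, 5)), Mul(Function('I')(Function('z')(2, 1)), Y)) = Add(Add(7, Mul(15, 5)), Mul(-320, Rational(-1303, 711))) = Add(Add(7, 75), Rational(416960, 711)) = Add(82, Rational(416960, 711)) = Rational(475262, 711)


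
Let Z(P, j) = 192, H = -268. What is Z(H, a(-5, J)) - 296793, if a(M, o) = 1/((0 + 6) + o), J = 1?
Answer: -296601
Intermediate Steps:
a(M, o) = 1/(6 + o)
Z(H, a(-5, J)) - 296793 = 192 - 296793 = -296601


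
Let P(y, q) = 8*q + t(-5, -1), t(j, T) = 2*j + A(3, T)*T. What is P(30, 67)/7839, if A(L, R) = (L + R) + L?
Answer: 521/7839 ≈ 0.066463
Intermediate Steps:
A(L, R) = R + 2*L
t(j, T) = 2*j + T*(6 + T) (t(j, T) = 2*j + (T + 2*3)*T = 2*j + (T + 6)*T = 2*j + (6 + T)*T = 2*j + T*(6 + T))
P(y, q) = -15 + 8*q (P(y, q) = 8*q + (2*(-5) - (6 - 1)) = 8*q + (-10 - 1*5) = 8*q + (-10 - 5) = 8*q - 15 = -15 + 8*q)
P(30, 67)/7839 = (-15 + 8*67)/7839 = (-15 + 536)*(1/7839) = 521*(1/7839) = 521/7839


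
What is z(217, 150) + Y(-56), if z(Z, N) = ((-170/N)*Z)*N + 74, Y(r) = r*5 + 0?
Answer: -37096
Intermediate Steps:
Y(r) = 5*r (Y(r) = 5*r + 0 = 5*r)
z(Z, N) = 74 - 170*Z (z(Z, N) = (-170*Z/N)*N + 74 = -170*Z + 74 = 74 - 170*Z)
z(217, 150) + Y(-56) = (74 - 170*217) + 5*(-56) = (74 - 36890) - 280 = -36816 - 280 = -37096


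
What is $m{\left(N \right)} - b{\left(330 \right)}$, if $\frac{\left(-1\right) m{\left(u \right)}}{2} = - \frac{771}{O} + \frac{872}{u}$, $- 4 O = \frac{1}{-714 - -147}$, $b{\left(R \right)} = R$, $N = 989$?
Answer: $\frac{3458458070}{989} \approx 3.4969 \cdot 10^{6}$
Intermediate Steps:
$O = \frac{1}{2268}$ ($O = - \frac{1}{4 \left(-714 - -147\right)} = - \frac{1}{4 \left(-714 + \left(-135 + 282\right)\right)} = - \frac{1}{4 \left(-714 + 147\right)} = - \frac{1}{4 \left(-567\right)} = \left(- \frac{1}{4}\right) \left(- \frac{1}{567}\right) = \frac{1}{2268} \approx 0.00044092$)
$m{\left(u \right)} = 3497256 - \frac{1744}{u}$ ($m{\left(u \right)} = - 2 \left(- 771 \frac{1}{\frac{1}{2268}} + \frac{872}{u}\right) = - 2 \left(\left(-771\right) 2268 + \frac{872}{u}\right) = - 2 \left(-1748628 + \frac{872}{u}\right) = 3497256 - \frac{1744}{u}$)
$m{\left(N \right)} - b{\left(330 \right)} = \left(3497256 - \frac{1744}{989}\right) - 330 = \frac{3458784440}{989} - 330 = \frac{3458458070}{989}$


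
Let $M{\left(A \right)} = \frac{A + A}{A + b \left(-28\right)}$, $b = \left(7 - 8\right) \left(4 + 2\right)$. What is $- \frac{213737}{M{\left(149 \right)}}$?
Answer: $- \frac{67754629}{298} \approx -2.2736 \cdot 10^{5}$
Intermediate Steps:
$b = -6$ ($b = \left(-1\right) 6 = -6$)
$M{\left(A \right)} = \frac{2 A}{168 + A}$ ($M{\left(A \right)} = \frac{A + A}{A - -168} = \frac{2 A}{A + 168} = \frac{2 A}{168 + A}$)
$- \frac{213737}{M{\left(149 \right)}} = - \frac{213737}{2 \cdot 149 \frac{1}{168 + 149}} = - \frac{213737}{2 \cdot 149 \cdot \frac{1}{317}} = - \frac{213737}{\frac{298}{317}} = \left(-213737\right) \frac{317}{298} = - \frac{67754629}{298}$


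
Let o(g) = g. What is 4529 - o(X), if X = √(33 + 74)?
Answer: 4529 - √107 ≈ 4518.7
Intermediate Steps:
X = √107 ≈ 10.344
4529 - o(X) = 4529 - √107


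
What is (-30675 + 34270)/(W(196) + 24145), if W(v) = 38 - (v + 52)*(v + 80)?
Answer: -719/8853 ≈ -0.081215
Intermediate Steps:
W(v) = 38 - (52 + v)*(80 + v)
(-30675 + 34270)/(W(196) + 24145) = (-30675 + 34270)/((-4122 - 1*196**2 - 132*196) + 24145) = 3595/((-4122 - 1*38416 - 25872) + 24145) = 3595/((-4122 - 38416 - 25872) + 24145) = 3595/(-68410 + 24145) = 3595/(-44265) = 3595*(-1/44265) = -719/8853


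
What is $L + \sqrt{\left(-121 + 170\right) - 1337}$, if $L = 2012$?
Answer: $2012 + 2 i \sqrt{322} \approx 2012.0 + 35.889 i$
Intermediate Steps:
$L + \sqrt{\left(-121 + 170\right) - 1337} = 2012 + \sqrt{\left(-121 + 170\right) - 1337} = 2012 + \sqrt{49 - 1337} = 2012 + \sqrt{-1288} = 2012 + 2 i \sqrt{322}$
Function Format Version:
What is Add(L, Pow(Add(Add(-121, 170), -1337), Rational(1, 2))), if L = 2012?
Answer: Add(2012, Mul(2, I, Pow(322, Rational(1, 2)))) ≈ Add(2012.0, Mul(35.889, I))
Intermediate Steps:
Add(L, Pow(Add(Add(-121, 170), -1337), Rational(1, 2))) = Add(2012, Pow(Add(Add(-121, 170), -1337), Rational(1, 2))) = Add(2012, Pow(Add(49, -1337), Rational(1, 2))) = Add(2012, Pow(-1288, Rational(1, 2))) = Add(2012, Mul(2, I, Pow(322, Rational(1, 2))))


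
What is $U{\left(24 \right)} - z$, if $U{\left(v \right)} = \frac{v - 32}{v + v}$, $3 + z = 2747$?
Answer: $- \frac{16465}{6} \approx -2744.2$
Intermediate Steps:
$z = 2744$ ($z = -3 + 2747 = 2744$)
$U{\left(v \right)} = \frac{-32 + v}{2 v}$
$U{\left(24 \right)} - z = \frac{-32 + 24}{2 \cdot 24} - 2744 = \frac{1}{2} \cdot \frac{1}{24} \left(-8\right) - 2744 = - \frac{1}{6} - 2744 = - \frac{16465}{6}$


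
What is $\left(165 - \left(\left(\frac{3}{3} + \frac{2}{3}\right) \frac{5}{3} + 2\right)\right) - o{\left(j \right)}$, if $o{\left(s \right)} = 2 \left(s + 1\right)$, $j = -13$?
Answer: $\frac{1658}{9} \approx 184.22$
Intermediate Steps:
$o{\left(s \right)} = 2 + 2 s$ ($o{\left(s \right)} = 2 \left(1 + s\right) = 2 + 2 s$)
$\left(165 - \left(\left(\frac{3}{3} + \frac{2}{3}\right) \frac{5}{3} + 2\right)\right) - o{\left(j \right)} = \left(165 - \left(\left(\frac{3}{3} + \frac{2}{3}\right) \frac{5}{3} + 2\right)\right) - \left(2 + 2 \left(-13\right)\right) = \left(165 - \left(\left(3 \cdot \frac{1}{3} + 2 \cdot \frac{1}{3}\right) 5 \cdot \frac{1}{3} + 2\right)\right) - \left(2 - 26\right) = \left(165 - \left(\left(1 + \frac{2}{3}\right) \frac{5}{3} + 2\right)\right) - -24 = \left(165 - \left(\frac{5}{3} \cdot \frac{5}{3} + 2\right)\right) + 24 = \left(165 - \left(\frac{25}{9} + 2\right)\right) + 24 = \left(165 - \frac{43}{9}\right) + 24 = \frac{1442}{9} + 24 = \frac{1658}{9}$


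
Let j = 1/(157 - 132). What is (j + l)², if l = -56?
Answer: 1957201/625 ≈ 3131.5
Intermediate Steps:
j = 1/25 ≈ 0.040000
(j + l)² = (1/25 - 56)² = (-1399/25)² = 1957201/625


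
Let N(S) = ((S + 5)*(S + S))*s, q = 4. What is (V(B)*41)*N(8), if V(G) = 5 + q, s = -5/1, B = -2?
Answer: -383760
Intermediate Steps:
s = -5 (s = -5*1 = -5)
V(G) = 9 (V(G) = 5 + 4 = 9)
N(S) = -10*S*(5 + S) (N(S) = ((S + 5)*(S + S))*(-5) = ((5 + S)*(2*S))*(-5) = (2*S*(5 + S))*(-5) = -10*S*(5 + S))
(V(B)*41)*N(8) = (9*41)*(-10*8*(5 + 8)) = 369*(-10*8*13) = 369*(-1040) = -383760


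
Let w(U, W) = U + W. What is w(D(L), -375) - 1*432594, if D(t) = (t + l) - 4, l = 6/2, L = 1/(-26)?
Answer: -11257221/26 ≈ -4.3297e+5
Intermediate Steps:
L = -1/26 ≈ -0.038462
l = 3 (l = 6*(½) = 3)
D(t) = -1 + t (D(t) = (t + 3) - 4 = (3 + t) - 4 = -1 + t)
w(D(L), -375) - 1*432594 = ((-1 - 1/26) - 375) - 1*432594 = (-27/26 - 375) - 432594 = -9777/26 - 432594 = -11257221/26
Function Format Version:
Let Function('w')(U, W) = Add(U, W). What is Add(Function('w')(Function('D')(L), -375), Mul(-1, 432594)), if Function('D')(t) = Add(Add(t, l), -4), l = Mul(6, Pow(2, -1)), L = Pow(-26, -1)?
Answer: Rational(-11257221, 26) ≈ -4.3297e+5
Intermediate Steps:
L = Rational(-1, 26) ≈ -0.038462
l = 3 (l = Mul(6, Rational(1, 2)) = 3)
Function('D')(t) = Add(-1, t) (Function('D')(t) = Add(Add(t, 3), -4) = Add(Add(3, t), -4) = Add(-1, t))
Add(Function('w')(Function('D')(L), -375), Mul(-1, 432594)) = Add(Add(Add(-1, Rational(-1, 26)), -375), Mul(-1, 432594)) = Add(Add(Rational(-27, 26), -375), -432594) = Add(Rational(-9777, 26), -432594) = Rational(-11257221, 26)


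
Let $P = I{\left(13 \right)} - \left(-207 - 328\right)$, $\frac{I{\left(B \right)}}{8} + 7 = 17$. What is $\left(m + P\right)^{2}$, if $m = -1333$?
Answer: $515524$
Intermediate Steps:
$I{\left(B \right)} = 80$ ($I{\left(B \right)} = -56 + 8 \cdot 17 = -56 + 136 = 80$)
$P = 615$ ($P = 80 - \left(-207 - 328\right) = 80 - -535 = 80 + 535 = 615$)
$\left(m + P\right)^{2} = \left(-1333 + 615\right)^{2} = \left(-718\right)^{2} = 515524$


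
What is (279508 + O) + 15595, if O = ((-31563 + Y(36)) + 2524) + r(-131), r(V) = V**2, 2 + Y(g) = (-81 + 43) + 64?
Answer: 283249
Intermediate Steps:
Y(g) = 24 (Y(g) = -2 + ((-81 + 43) + 64) = -2 + (-38 + 64) = -2 + 26 = 24)
O = -11854 (O = ((-31563 + 24) + 2524) + (-131)**2 = (-31539 + 2524) + 17161 = -29015 + 17161 = -11854)
(279508 + O) + 15595 = (279508 - 11854) + 15595 = 267654 + 15595 = 283249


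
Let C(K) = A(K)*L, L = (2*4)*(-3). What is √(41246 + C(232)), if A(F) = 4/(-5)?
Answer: √1031630/5 ≈ 203.14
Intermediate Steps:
A(F) = -⅘ (A(F) = 4*(-⅕) = -⅘)
L = -24 (L = 8*(-3) = -24)
C(K) = 96/5 (C(K) = -⅘*(-24) = 96/5)
√(41246 + C(232)) = √(41246 + 96/5) = √(206326/5) = √1031630/5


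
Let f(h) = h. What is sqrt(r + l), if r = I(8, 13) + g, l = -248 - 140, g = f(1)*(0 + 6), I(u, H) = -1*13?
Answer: I*sqrt(395) ≈ 19.875*I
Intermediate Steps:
I(u, H) = -13
g = 6 (g = 1*(0 + 6) = 1*6 = 6)
l = -388
r = -7 (r = -13 + 6 = -7)
sqrt(r + l) = sqrt(-7 - 388) = sqrt(-395) = I*sqrt(395)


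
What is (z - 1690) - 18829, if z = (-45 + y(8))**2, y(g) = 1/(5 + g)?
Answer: -3126655/169 ≈ -18501.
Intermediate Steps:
z = 341056/169 (z = (-45 + 1/(5 + 8))**2 = (-45 + 1/13)**2 = (-584/13)**2 = 341056/169 ≈ 2018.1)
(z - 1690) - 18829 = (341056/169 - 1690) - 18829 = 55446/169 - 18829 = -3126655/169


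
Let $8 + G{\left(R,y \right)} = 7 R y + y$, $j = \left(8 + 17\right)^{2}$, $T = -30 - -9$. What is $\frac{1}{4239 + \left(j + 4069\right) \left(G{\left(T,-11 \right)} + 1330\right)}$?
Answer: $\frac{1}{13748271} \approx 7.2736 \cdot 10^{-8}$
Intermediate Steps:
$T = -21$ ($T = -30 + 9 = -21$)
$j = 625$ ($j = 25^{2} = 625$)
$G{\left(R,y \right)} = -8 + y + 7 R y$ ($G{\left(R,y \right)} = -8 + \left(7 R y + y\right) = -8 + \left(y + 7 R y\right) = -8 + y + 7 R y$)
$\frac{1}{4239 + \left(j + 4069\right) \left(G{\left(T,-11 \right)} + 1330\right)} = \frac{1}{4239 + \left(625 + 4069\right) \left(\left(-8 - 11 + 7 \left(-21\right) \left(-11\right)\right) + 1330\right)} = \frac{1}{4239 + 4694 \left(\left(-8 - 11 + 1617\right) + 1330\right)} = \frac{1}{4239 + 4694 \left(1598 + 1330\right)} = \frac{1}{4239 + 4694 \cdot 2928} = \frac{1}{4239 + 13744032} = \frac{1}{13748271}$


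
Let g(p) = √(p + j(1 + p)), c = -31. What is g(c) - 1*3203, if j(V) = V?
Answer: -3203 + I*√61 ≈ -3203.0 + 7.8102*I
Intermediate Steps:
g(p) = √(1 + 2*p) (g(p) = √(p + (1 + p)) = √(1 + 2*p))
g(c) - 1*3203 = √(1 + 2*(-31)) - 1*3203 = √(1 - 62) - 3203 = √(-61) - 3203 = I*√61 - 3203 = -3203 + I*√61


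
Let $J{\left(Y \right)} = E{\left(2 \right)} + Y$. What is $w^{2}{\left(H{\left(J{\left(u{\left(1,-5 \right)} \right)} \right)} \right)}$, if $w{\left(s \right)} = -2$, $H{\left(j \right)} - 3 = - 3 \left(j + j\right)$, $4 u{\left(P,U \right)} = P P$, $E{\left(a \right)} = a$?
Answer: $4$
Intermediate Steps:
$u{\left(P,U \right)} = \frac{P^{2}}{4}$ ($u{\left(P,U \right)} = \frac{P P}{4} = \frac{P^{2}}{4}$)
$J{\left(Y \right)} = 2 + Y$
$H{\left(j \right)} = 3 - 6 j$ ($H{\left(j \right)} = 3 - 3 \left(j + j\right) = 3 - 3 \cdot 2 j = 3 - 6 j$)
$w^{2}{\left(H{\left(J{\left(u{\left(1,-5 \right)} \right)} \right)} \right)} = \left(-2\right)^{2} = 4$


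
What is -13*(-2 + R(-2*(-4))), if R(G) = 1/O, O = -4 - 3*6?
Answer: 585/22 ≈ 26.591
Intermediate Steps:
O = -22 (O = -4 - 18 = -22)
R(G) = -1/22 (R(G) = 1/(-22) = -1/22)
-13*(-2 + R(-2*(-4))) = -13*(-2 - 1/22) = -13*(-45/22) = 585/22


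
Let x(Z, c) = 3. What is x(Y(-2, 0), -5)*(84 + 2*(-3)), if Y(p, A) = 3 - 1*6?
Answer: 234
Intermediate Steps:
Y(p, A) = -3 (Y(p, A) = 3 - 6 = -3)
x(Y(-2, 0), -5)*(84 + 2*(-3)) = 3*(84 + 2*(-3)) = 3*(84 - 6) = 3*78 = 234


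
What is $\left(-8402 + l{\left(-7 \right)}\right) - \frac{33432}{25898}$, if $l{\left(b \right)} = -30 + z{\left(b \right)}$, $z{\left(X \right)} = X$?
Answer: $- \frac{109293327}{12949} \approx -8440.3$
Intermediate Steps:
$l{\left(b \right)} = -30 + b$
$\left(-8402 + l{\left(-7 \right)}\right) - \frac{33432}{25898} = \left(-8402 - 37\right) - \frac{33432}{25898} = \left(-8402 - 37\right) - \frac{16716}{12949} = -8439 - \frac{16716}{12949} = - \frac{109293327}{12949}$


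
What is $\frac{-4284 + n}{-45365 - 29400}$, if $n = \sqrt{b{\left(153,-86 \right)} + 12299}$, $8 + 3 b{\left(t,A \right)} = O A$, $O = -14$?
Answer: $\frac{4284}{74765} - \frac{\sqrt{114279}}{224295} \approx 0.055792$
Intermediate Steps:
$b{\left(t,A \right)} = - \frac{8}{3} - \frac{14 A}{3}$ ($b{\left(t,A \right)} = - \frac{8}{3} + \frac{\left(-14\right) A}{3} = - \frac{8}{3} - \frac{14 A}{3}$)
$n = \frac{\sqrt{114279}}{3}$ ($n = \sqrt{\left(- \frac{8}{3} - - \frac{1204}{3}\right) + 12299} = \sqrt{\left(- \frac{8}{3} + \frac{1204}{3}\right) + 12299} = \sqrt{\frac{1196}{3} + 12299} = \sqrt{\frac{38093}{3}} = \frac{\sqrt{114279}}{3} \approx 112.68$)
$\frac{-4284 + n}{-45365 - 29400} = \frac{-4284 + \frac{\sqrt{114279}}{3}}{-45365 - 29400} = \frac{-4284 + \frac{\sqrt{114279}}{3}}{-74765} = \left(-4284 + \frac{\sqrt{114279}}{3}\right) \left(- \frac{1}{74765}\right) = \frac{4284}{74765} - \frac{\sqrt{114279}}{224295}$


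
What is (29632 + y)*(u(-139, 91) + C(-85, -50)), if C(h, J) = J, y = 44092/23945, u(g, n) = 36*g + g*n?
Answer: -12561736023396/23945 ≈ -5.2461e+8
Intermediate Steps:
y = 44092/23945 (y = 44092*(1/23945) = 44092/23945 ≈ 1.8414)
(29632 + y)*(u(-139, 91) + C(-85, -50)) = (29632 + 44092/23945)*(-139*(36 + 91) - 50) = 709582332*(-139*127 - 50)/23945 = 709582332*(-17653 - 50)/23945 = (709582332/23945)*(-17703) = -12561736023396/23945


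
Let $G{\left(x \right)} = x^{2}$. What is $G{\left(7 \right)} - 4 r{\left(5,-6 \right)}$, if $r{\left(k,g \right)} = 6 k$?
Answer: $-71$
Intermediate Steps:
$G{\left(7 \right)} - 4 r{\left(5,-6 \right)} = 7^{2} - 4 \cdot 6 \cdot 5 = 49 - 120 = -71$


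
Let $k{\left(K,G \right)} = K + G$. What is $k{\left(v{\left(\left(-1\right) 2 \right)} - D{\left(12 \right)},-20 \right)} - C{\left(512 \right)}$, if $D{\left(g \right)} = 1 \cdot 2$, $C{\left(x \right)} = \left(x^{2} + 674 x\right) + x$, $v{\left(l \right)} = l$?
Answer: $-607768$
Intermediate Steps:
$C{\left(x \right)} = x^{2} + 675 x$
$D{\left(g \right)} = 2$
$k{\left(K,G \right)} = G + K$
$k{\left(v{\left(\left(-1\right) 2 \right)} - D{\left(12 \right)},-20 \right)} - C{\left(512 \right)} = \left(-20 - 4\right) - 512 \left(675 + 512\right) = \left(-20 - 4\right) - 512 \cdot 1187 = \left(-20 - 4\right) - 607744 = -24 - 607744 = -607768$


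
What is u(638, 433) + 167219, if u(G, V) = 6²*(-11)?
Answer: 166823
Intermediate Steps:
u(G, V) = -396 (u(G, V) = 36*(-11) = -396)
u(638, 433) + 167219 = -396 + 167219 = 166823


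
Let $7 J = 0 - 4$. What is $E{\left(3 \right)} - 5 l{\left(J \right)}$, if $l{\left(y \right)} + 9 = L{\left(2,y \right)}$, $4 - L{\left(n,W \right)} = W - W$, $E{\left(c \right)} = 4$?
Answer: $29$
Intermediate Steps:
$J = - \frac{4}{7}$ ($J = \frac{0 - 4}{7} = \frac{1}{7} \left(-4\right) = - \frac{4}{7} \approx -0.57143$)
$L{\left(n,W \right)} = 4$ ($L{\left(n,W \right)} = 4 - \left(W - W\right) = 4 - 0 = 4 + 0 = 4$)
$l{\left(y \right)} = -5$ ($l{\left(y \right)} = -9 + 4 = -5$)
$E{\left(3 \right)} - 5 l{\left(J \right)} = 4 - -25 = 4 + 25 = 29$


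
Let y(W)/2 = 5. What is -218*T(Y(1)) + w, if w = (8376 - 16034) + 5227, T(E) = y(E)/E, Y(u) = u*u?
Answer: -4611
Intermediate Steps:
y(W) = 10 (y(W) = 2*5 = 10)
Y(u) = u²
T(E) = 10/E
w = -2431 (w = -7658 + 5227 = -2431)
-218*T(Y(1)) + w = -2180/(1²) - 2431 = -2180/1 - 2431 = -2180 - 2431 = -4611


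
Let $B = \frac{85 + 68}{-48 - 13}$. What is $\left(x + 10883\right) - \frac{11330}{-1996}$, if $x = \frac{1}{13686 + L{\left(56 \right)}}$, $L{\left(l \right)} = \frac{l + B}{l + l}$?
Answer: $\frac{1016120427715821}{93319002970} \approx 10889.0$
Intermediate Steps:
$B = - \frac{153}{61}$ ($B = \frac{153}{-61} = 153 \left(- \frac{1}{61}\right) = - \frac{153}{61} \approx -2.5082$)
$L{\left(l \right)} = \frac{- \frac{153}{61} + l}{2 l}$ ($L{\left(l \right)} = \frac{l - \frac{153}{61}}{l + l} = \frac{- \frac{153}{61} + l}{2 l}$)
$x = \frac{6832}{93506015}$ ($x = \frac{1}{13686 + \frac{-153 + 61 \cdot 56}{122 \cdot 56}} = \frac{1}{13686 + \frac{1}{122} \cdot \frac{1}{56} \left(-153 + 3416\right)} = \frac{1}{13686 + \frac{1}{122} \cdot \frac{1}{56} \cdot 3263} = \frac{1}{13686 + \frac{3263}{6832}} = \frac{1}{\frac{93506015}{6832}} = \frac{6832}{93506015} \approx 7.3065 \cdot 10^{-5}$)
$\left(x + 10883\right) - \frac{11330}{-1996} = \left(\frac{6832}{93506015} + 10883\right) - \frac{11330}{-1996} = \frac{1017625968077}{93506015} - - \frac{5665}{998} = \frac{1017625968077}{93506015} + \frac{5665}{998} = \frac{1016120427715821}{93319002970}$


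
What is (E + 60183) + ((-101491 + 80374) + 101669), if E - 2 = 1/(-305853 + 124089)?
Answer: 25580920067/181764 ≈ 1.4074e+5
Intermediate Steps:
E = 363527/181764 (E = 2 + 1/(-305853 + 124089) = 2 + 1/(-181764) = 2 - 1/181764 = 363527/181764 ≈ 2.0000)
(E + 60183) + ((-101491 + 80374) + 101669) = (363527/181764 + 60183) + ((-101491 + 80374) + 101669) = 10939466339/181764 + (-21117 + 101669) = 10939466339/181764 + 80552 = 25580920067/181764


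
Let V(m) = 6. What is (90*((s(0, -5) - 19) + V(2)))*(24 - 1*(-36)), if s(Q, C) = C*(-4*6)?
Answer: 577800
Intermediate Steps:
s(Q, C) = -24*C (s(Q, C) = C*(-24) = -24*C)
(90*((s(0, -5) - 19) + V(2)))*(24 - 1*(-36)) = (90*((-24*(-5) - 19) + 6))*(24 - 1*(-36)) = (90*((120 - 19) + 6))*(24 + 36) = (90*(101 + 6))*60 = (90*107)*60 = 9630*60 = 577800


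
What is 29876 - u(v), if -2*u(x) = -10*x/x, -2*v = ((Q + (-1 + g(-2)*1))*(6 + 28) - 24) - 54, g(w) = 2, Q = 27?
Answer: 29871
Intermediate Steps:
v = -437 (v = -(((27 + (-1 + 2*1))*(6 + 28) - 24) - 54)/2 = -(((27 + (-1 + 2))*34 - 24) - 54)/2 = -(((27 + 1)*34 - 24) - 54)/2 = -((28*34 - 24) - 54)/2 = -((952 - 24) - 54)/2 = -(928 - 54)/2 = -1/2*874 = -437)
u(x) = 5 (u(x) = -(-5)*x/x = -(-5) = -1/2*(-10) = 5)
29876 - u(v) = 29876 - 1*5 = 29876 - 5 = 29871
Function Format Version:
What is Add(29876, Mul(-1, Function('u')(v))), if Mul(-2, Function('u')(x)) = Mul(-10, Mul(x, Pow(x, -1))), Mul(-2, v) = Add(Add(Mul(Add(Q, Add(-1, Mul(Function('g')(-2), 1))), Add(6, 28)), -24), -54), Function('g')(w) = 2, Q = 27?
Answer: 29871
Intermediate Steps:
v = -437 (v = Mul(Rational(-1, 2), Add(Add(Mul(Add(27, Add(-1, Mul(2, 1))), Add(6, 28)), -24), -54)) = Mul(Rational(-1, 2), Add(Add(Mul(Add(27, Add(-1, 2)), 34), -24), -54)) = Mul(Rational(-1, 2), Add(Add(Mul(Add(27, 1), 34), -24), -54)) = Mul(Rational(-1, 2), Add(Add(Mul(28, 34), -24), -54)) = Mul(Rational(-1, 2), Add(Add(952, -24), -54)) = Mul(Rational(-1, 2), Add(928, -54)) = Mul(Rational(-1, 2), 874) = -437)
Function('u')(x) = 5 (Function('u')(x) = Mul(Rational(-1, 2), Mul(-10, Mul(x, Pow(x, -1)))) = Mul(Rational(-1, 2), Mul(-10, 1)) = Mul(Rational(-1, 2), -10) = 5)
Add(29876, Mul(-1, Function('u')(v))) = Add(29876, Mul(-1, 5)) = Add(29876, -5) = 29871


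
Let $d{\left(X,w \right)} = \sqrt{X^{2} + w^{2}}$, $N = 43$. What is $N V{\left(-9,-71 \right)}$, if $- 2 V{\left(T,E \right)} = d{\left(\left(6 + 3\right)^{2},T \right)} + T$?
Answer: $\frac{387}{2} - \frac{387 \sqrt{82}}{2} \approx -1558.7$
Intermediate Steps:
$V{\left(T,E \right)} = - \frac{T}{2} - \frac{\sqrt{6561 + T^{2}}}{2}$ ($V{\left(T,E \right)} = - \frac{\sqrt{\left(\left(6 + 3\right)^{2}\right)^{2} + T^{2}} + T}{2} = - \frac{\sqrt{\left(9^{2}\right)^{2} + T^{2}} + T}{2} = - \frac{\sqrt{81^{2} + T^{2}} + T}{2} = - \frac{\sqrt{6561 + T^{2}} + T}{2} = - \frac{T + \sqrt{6561 + T^{2}}}{2} = - \frac{T}{2} - \frac{\sqrt{6561 + T^{2}}}{2}$)
$N V{\left(-9,-71 \right)} = 43 \left(\left(- \frac{1}{2}\right) \left(-9\right) - \frac{\sqrt{6561 + \left(-9\right)^{2}}}{2}\right) = 43 \left(\frac{9}{2} - \frac{\sqrt{6561 + 81}}{2}\right) = 43 \left(\frac{9}{2} - \frac{\sqrt{6642}}{2}\right) = 43 \left(\frac{9}{2} - \frac{9 \sqrt{82}}{2}\right) = \frac{387}{2} - \frac{387 \sqrt{82}}{2}$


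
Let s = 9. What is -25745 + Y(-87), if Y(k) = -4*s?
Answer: -25781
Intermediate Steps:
Y(k) = -36 (Y(k) = -4*9 = -36)
-25745 + Y(-87) = -25745 - 36 = -25781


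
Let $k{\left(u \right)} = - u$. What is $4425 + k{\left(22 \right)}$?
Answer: $4403$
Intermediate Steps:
$4425 + k{\left(22 \right)} = 4425 - 22 = 4403$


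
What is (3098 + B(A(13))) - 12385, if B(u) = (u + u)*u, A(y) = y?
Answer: -8949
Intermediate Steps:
B(u) = 2*u² (B(u) = (2*u)*u = 2*u²)
(3098 + B(A(13))) - 12385 = (3098 + 2*13²) - 12385 = (3098 + 2*169) - 12385 = (3098 + 338) - 12385 = 3436 - 12385 = -8949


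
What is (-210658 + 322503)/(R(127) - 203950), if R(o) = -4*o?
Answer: -111845/204458 ≈ -0.54703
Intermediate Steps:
(-210658 + 322503)/(R(127) - 203950) = (-210658 + 322503)/(-4*127 - 203950) = 111845/(-508 - 203950) = 111845/(-204458) = 111845*(-1/204458) = -111845/204458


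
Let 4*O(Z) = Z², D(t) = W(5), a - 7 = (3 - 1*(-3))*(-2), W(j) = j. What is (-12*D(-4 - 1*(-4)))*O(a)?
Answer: -375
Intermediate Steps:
a = -5 (a = 7 + (3 - 1*(-3))*(-2) = 7 + (3 + 3)*(-2) = 7 + 6*(-2) = 7 - 12 = -5)
D(t) = 5
O(Z) = Z²/4
(-12*D(-4 - 1*(-4)))*O(a) = (-12*5)*((¼)*(-5)²) = -15*25 = -60*25/4 = -375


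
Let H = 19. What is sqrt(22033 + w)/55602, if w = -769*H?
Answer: sqrt(7422)/55602 ≈ 0.0015494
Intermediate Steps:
w = -14611 (w = -769*19 = -14611)
sqrt(22033 + w)/55602 = sqrt(22033 - 14611)/55602 = sqrt(7422)*(1/55602) = sqrt(7422)/55602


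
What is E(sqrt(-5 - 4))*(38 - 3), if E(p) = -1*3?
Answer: -105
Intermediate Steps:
E(p) = -3
E(sqrt(-5 - 4))*(38 - 3) = -3*(38 - 3) = -3*35 = -105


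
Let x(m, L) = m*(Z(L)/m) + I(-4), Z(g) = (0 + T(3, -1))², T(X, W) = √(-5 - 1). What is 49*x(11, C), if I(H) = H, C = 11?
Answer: -490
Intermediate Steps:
T(X, W) = I*√6 (T(X, W) = √(-6) = I*√6)
Z(g) = -6 (Z(g) = (0 + I*√6)² = (I*√6)² = -6)
x(m, L) = -10 (x(m, L) = m*(-6/m) - 4 = -6 - 4 = -10)
49*x(11, C) = 49*(-10) = -490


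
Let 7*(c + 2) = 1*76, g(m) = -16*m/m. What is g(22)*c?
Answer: -992/7 ≈ -141.71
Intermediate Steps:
g(m) = -16 (g(m) = -16*1 = -16)
c = 62/7 (c = -2 + (1*76)/7 = -2 + (1/7)*76 = -2 + 76/7 = 62/7 ≈ 8.8571)
g(22)*c = -16*62/7 = -992/7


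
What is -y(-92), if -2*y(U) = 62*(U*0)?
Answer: 0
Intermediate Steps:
y(U) = 0 (y(U) = -31*U*0 = -31*0 = -½*0 = 0)
-y(-92) = -1*0 = 0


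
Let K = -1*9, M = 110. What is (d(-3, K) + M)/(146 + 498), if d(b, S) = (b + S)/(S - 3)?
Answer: 111/644 ≈ 0.17236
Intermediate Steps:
K = -9
d(b, S) = (S + b)/(-3 + S)
(d(-3, K) + M)/(146 + 498) = ((-9 - 3)/(-3 - 9) + 110)/(146 + 498) = (-12/(-12) + 110)/644 = (-1/12*(-12) + 110)*(1/644) = (1 + 110)*(1/644) = 111*(1/644) = 111/644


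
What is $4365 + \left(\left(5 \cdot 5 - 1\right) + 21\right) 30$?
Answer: $5715$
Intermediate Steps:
$4365 + \left(\left(5 \cdot 5 - 1\right) + 21\right) 30 = 4365 + \left(\left(25 - 1\right) + 21\right) 30 = 4365 + \left(24 + 21\right) 30 = 4365 + 45 \cdot 30 = 4365 + 1350 = 5715$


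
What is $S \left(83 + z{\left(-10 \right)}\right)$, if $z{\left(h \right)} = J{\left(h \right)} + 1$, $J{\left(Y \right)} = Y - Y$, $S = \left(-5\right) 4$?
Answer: $-1680$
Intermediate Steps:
$S = -20$
$J{\left(Y \right)} = 0$
$z{\left(h \right)} = 1$ ($z{\left(h \right)} = 0 + 1 = 1$)
$S \left(83 + z{\left(-10 \right)}\right) = - 20 \left(83 + 1\right) = \left(-20\right) 84 = -1680$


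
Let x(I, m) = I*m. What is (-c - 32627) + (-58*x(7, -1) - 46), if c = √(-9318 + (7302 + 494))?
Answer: -32267 - I*√1522 ≈ -32267.0 - 39.013*I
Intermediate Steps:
c = I*√1522 (c = √(-9318 + 7796) = √(-1522) = I*√1522 ≈ 39.013*I)
(-c - 32627) + (-58*x(7, -1) - 46) = (-I*√1522 - 32627) + (-406*(-1) - 46) = (-I*√1522 - 32627) + (-58*(-7) - 46) = (-32627 - I*√1522) + (406 - 46) = (-32627 - I*√1522) + 360 = -32267 - I*√1522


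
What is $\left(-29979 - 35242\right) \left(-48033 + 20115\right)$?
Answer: $1820839878$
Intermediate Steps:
$\left(-29979 - 35242\right) \left(-48033 + 20115\right) = \left(-29979 - 35242\right) \left(-27918\right) = \left(-65221\right) \left(-27918\right) = 1820839878$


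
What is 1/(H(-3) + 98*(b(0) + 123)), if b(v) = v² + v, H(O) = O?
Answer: 1/12051 ≈ 8.2981e-5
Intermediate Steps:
b(v) = v + v²
1/(H(-3) + 98*(b(0) + 123)) = 1/(-3 + 98*(0*(1 + 0) + 123)) = 1/(-3 + 98*(0*1 + 123)) = 1/(-3 + 98*(0 + 123)) = 1/(-3 + 98*123) = 1/(-3 + 12054) = 1/12051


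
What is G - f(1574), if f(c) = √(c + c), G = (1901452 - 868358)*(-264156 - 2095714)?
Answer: -2437967537780 - 2*√787 ≈ -2.4380e+12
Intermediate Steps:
G = -2437967537780 (G = 1033094*(-2359870) = -2437967537780)
f(c) = √2*√c (f(c) = √(2*c) = √2*√c)
G - f(1574) = -2437967537780 - √2*√1574 = -2437967537780 - 2*√787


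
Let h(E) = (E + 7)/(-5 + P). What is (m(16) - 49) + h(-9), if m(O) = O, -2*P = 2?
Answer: -98/3 ≈ -32.667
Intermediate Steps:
P = -1 (P = -½*2 = -1)
h(E) = -7/6 - E/6 (h(E) = (E + 7)/(-5 - 1) = (7 + E)/(-6) = (7 + E)*(-⅙) = -7/6 - E/6)
(m(16) - 49) + h(-9) = (16 - 49) + (-7/6 - ⅙*(-9)) = -33 + (-7/6 + 3/2) = -33 + ⅓ = -98/3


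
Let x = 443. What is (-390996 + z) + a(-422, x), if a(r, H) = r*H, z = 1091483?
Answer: 513541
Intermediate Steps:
a(r, H) = H*r
(-390996 + z) + a(-422, x) = (-390996 + 1091483) + 443*(-422) = 700487 - 186946 = 513541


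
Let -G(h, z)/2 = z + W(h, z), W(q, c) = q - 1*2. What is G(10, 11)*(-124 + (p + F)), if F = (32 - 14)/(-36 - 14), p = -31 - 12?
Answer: 158992/25 ≈ 6359.7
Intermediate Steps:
p = -43
W(q, c) = -2 + q (W(q, c) = q - 2 = -2 + q)
F = -9/25 (F = 18/(-50) = 18*(-1/50) = -9/25 ≈ -0.36000)
G(h, z) = 4 - 2*h - 2*z (G(h, z) = -2*(z + (-2 + h)) = -2*(-2 + h + z) = 4 - 2*h - 2*z)
G(10, 11)*(-124 + (p + F)) = (4 - 2*10 - 2*11)*(-124 + (-43 - 9/25)) = (4 - 20 - 22)*(-124 - 1084/25) = -38*(-4184/25) = 158992/25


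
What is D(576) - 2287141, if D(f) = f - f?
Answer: -2287141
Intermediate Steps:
D(f) = 0
D(576) - 2287141 = 0 - 2287141 = -2287141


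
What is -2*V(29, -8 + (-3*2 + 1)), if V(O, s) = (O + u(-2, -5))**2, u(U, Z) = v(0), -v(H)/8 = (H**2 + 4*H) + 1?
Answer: -882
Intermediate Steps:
v(H) = -8 - 32*H - 8*H**2 (v(H) = -8*((H**2 + 4*H) + 1) = -8*(1 + H**2 + 4*H) = -8 - 32*H - 8*H**2)
u(U, Z) = -8 (u(U, Z) = -8 - 32*0 - 8*0**2 = -8 + 0 - 8*0 = -8 + 0 + 0 = -8)
V(O, s) = (-8 + O)**2 (V(O, s) = (O - 8)**2 = (-8 + O)**2)
-2*V(29, -8 + (-3*2 + 1)) = -2*(-8 + 29)**2 = -2*21**2 = -2*441 = -882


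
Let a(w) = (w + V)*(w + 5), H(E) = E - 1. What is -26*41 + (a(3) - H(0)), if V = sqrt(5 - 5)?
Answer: -1041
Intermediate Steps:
H(E) = -1 + E
V = 0 (V = sqrt(0) = 0)
a(w) = w*(5 + w) (a(w) = (w + 0)*(w + 5) = w*(5 + w))
-26*41 + (a(3) - H(0)) = -26*41 + (3*(5 + 3) - (-1 + 0)) = -1066 + (3*8 - 1*(-1)) = -1066 + (24 + 1) = -1066 + 25 = -1041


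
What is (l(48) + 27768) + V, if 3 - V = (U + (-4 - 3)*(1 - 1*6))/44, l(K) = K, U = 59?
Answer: 611971/22 ≈ 27817.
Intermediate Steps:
V = 19/22 (V = 3 - (59 + (-4 - 3)*(1 - 1*6))/44 = 3 - (59 - 7*(1 - 6))/44 = 3 - (59 - 7*(-5))/44 = 3 - (59 + 35)/44 = 3 - 94/44 = 3 - 1*47/22 = 3 - 47/22 = 19/22 ≈ 0.86364)
(l(48) + 27768) + V = (48 + 27768) + 19/22 = 27816 + 19/22 = 611971/22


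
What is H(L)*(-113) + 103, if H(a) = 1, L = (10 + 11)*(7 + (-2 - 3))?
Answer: -10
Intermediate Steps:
L = 42 (L = 21*(7 - 5) = 21*2 = 42)
H(L)*(-113) + 103 = 1*(-113) + 103 = -113 + 103 = -10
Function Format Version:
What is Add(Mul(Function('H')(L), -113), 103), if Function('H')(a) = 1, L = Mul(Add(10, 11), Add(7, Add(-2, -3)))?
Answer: -10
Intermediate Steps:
L = 42 (L = Mul(21, Add(7, -5)) = Mul(21, 2) = 42)
Add(Mul(Function('H')(L), -113), 103) = Add(Mul(1, -113), 103) = Add(-113, 103) = -10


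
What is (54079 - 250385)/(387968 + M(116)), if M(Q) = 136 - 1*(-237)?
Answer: -196306/388341 ≈ -0.50550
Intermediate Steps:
M(Q) = 373 (M(Q) = 136 + 237 = 373)
(54079 - 250385)/(387968 + M(116)) = (54079 - 250385)/(387968 + 373) = -196306/388341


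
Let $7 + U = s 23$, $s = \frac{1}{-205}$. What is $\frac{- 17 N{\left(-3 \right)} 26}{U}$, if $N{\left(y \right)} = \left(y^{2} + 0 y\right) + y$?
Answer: $\frac{90610}{243} \approx 372.88$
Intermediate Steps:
$s = - \frac{1}{205} \approx -0.0048781$
$N{\left(y \right)} = y + y^{2}$ ($N{\left(y \right)} = \left(y^{2} + 0\right) + y = y^{2} + y = y + y^{2}$)
$U = - \frac{1458}{205}$ ($U = -7 - \frac{23}{205} = - \frac{1458}{205} \approx -7.1122$)
$\frac{- 17 N{\left(-3 \right)} 26}{U} = \frac{- 17 \left(- 3 \left(1 - 3\right)\right) 26}{- \frac{1458}{205}} = - 17 \left(\left(-3\right) \left(-2\right)\right) 26 \left(- \frac{205}{1458}\right) = \left(-17\right) 6 \cdot 26 \left(- \frac{205}{1458}\right) = \left(-102\right) 26 \left(- \frac{205}{1458}\right) = \left(-2652\right) \left(- \frac{205}{1458}\right) = \frac{90610}{243}$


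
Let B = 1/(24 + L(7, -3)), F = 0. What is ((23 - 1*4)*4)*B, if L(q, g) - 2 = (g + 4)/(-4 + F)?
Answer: 304/103 ≈ 2.9515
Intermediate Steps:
L(q, g) = 1 - g/4 (L(q, g) = 2 + (g + 4)/(-4 + 0) = 2 + (4 + g)/(-4) = 2 + (4 + g)*(-¼) = 2 + (-1 - g/4) = 1 - g/4)
B = 4/103 (B = 1/(24 + (1 - ¼*(-3))) = 1/(24 + (1 + ¾)) = 1/(24 + 7/4) = 1/(103/4) = 4/103 ≈ 0.038835)
((23 - 1*4)*4)*B = ((23 - 1*4)*4)*(4/103) = ((23 - 4)*4)*(4/103) = (19*4)*(4/103) = 76*(4/103) = 304/103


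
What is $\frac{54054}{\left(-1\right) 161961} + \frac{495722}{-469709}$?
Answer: $- \frac{35225760376}{25358179783} \approx -1.3891$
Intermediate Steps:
$\frac{54054}{\left(-1\right) 161961} + \frac{495722}{-469709} = \frac{54054}{-161961} + 495722 \left(- \frac{1}{469709}\right) = 54054 \left(- \frac{1}{161961}\right) - \frac{495722}{469709} = - \frac{18018}{53987} - \frac{495722}{469709} = - \frac{35225760376}{25358179783}$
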